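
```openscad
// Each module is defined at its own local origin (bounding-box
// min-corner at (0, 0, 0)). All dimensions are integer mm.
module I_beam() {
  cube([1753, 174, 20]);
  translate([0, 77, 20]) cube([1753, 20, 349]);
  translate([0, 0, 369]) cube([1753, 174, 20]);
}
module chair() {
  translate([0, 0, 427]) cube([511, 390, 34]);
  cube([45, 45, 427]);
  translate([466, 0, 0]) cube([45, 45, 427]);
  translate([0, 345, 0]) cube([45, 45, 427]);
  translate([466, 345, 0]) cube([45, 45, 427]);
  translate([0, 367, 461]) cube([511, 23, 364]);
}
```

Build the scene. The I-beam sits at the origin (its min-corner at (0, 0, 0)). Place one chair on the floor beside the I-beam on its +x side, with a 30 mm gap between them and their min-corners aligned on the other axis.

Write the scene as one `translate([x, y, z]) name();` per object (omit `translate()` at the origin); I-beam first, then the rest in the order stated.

I_beam();
translate([1783, 0, 0]) chair();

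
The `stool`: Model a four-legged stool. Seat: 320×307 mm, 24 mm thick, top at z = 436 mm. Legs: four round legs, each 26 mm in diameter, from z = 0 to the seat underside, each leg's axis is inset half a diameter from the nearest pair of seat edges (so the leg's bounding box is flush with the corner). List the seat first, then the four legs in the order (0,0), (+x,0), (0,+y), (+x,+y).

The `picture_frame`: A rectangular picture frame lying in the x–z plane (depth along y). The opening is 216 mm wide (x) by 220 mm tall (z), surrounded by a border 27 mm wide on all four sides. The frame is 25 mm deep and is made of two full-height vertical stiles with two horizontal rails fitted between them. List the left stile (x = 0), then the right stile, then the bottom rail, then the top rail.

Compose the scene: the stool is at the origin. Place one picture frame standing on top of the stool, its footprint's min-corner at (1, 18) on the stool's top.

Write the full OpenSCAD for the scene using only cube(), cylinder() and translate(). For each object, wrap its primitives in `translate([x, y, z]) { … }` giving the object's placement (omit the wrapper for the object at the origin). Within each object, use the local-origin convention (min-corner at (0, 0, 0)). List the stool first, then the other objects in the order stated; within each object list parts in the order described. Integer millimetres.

translate([0, 0, 412]) cube([320, 307, 24]);
translate([13, 13, 0]) cylinder(h = 412, r = 13);
translate([307, 13, 0]) cylinder(h = 412, r = 13);
translate([13, 294, 0]) cylinder(h = 412, r = 13);
translate([307, 294, 0]) cylinder(h = 412, r = 13);
translate([1, 18, 436]) {
  cube([27, 25, 274]);
  translate([243, 0, 0]) cube([27, 25, 274]);
  translate([27, 0, 0]) cube([216, 25, 27]);
  translate([27, 0, 247]) cube([216, 25, 27]);
}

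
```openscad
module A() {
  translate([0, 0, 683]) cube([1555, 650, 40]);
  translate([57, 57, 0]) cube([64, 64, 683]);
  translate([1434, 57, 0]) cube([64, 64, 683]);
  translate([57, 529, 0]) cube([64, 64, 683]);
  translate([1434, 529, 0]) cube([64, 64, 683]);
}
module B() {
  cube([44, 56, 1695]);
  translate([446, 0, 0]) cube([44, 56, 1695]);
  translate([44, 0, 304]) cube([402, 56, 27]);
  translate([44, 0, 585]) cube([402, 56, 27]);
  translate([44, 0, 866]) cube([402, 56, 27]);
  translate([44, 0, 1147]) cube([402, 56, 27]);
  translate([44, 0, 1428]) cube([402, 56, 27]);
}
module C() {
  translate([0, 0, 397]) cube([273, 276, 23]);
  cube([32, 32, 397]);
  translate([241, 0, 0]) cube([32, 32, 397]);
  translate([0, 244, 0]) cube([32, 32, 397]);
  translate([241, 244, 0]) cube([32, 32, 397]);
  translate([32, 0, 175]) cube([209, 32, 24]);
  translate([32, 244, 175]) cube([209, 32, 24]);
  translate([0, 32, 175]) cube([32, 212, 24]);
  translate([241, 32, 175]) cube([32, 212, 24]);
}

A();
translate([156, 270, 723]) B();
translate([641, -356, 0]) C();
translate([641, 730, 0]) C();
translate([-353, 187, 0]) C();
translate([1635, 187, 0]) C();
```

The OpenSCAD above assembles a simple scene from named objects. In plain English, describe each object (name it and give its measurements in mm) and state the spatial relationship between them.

A is a rectangular dining table. The top is 1555×650×40 mm with its upper surface at z = 723 mm. It stands on four 64×64 mm square legs, each inset 57 mm from the nearest pair of top edges, running from the floor to the underside of the top.

B is a wooden ladder with two side rails of 44×56 mm section and 1695 mm height, set 490 mm apart overall. Between them run 5 rectangular rungs (56 mm deep, 27 mm thick), front faces flush with the rails' −y face. The bottom of the first rung is 304 mm above the floor and each subsequent rung is 281 mm higher than the one below.

C is a simple wooden stool: a rectangular seat 273 mm (x) by 276 mm (y), 23 mm thick, top face at z = 420 mm, on four square legs, each 32×32 mm in cross-section. The legs rest on z = 0, each flush with a corner of the seat. Four stretchers, 32 mm wide and 24 mm tall, connect adjacent legs with their undersides at z = 175 mm, each running between the inner faces of the legs it joins and aligned with the legs' outer faces on the other axis.

The ladder is on top of the table. Four stools sit around the table at the −y, +y, −x, +x sides.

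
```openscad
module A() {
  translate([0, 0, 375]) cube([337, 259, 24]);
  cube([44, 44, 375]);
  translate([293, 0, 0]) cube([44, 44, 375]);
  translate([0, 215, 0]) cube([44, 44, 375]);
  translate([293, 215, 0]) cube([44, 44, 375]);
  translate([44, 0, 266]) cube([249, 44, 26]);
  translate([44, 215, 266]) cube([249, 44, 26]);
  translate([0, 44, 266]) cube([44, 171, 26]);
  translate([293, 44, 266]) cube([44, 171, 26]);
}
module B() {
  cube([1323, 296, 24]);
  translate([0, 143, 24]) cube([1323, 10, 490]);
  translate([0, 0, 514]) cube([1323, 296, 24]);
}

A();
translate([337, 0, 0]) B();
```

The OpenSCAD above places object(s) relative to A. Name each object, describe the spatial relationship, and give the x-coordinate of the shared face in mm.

The stool's +x face and the I-beam's −x face are both at x = 337 mm.

A is a stool. B is an I-beam. The I-beam is against the stool's +x side, with their −y faces flush. The x-coordinate of the shared face is 337 mm.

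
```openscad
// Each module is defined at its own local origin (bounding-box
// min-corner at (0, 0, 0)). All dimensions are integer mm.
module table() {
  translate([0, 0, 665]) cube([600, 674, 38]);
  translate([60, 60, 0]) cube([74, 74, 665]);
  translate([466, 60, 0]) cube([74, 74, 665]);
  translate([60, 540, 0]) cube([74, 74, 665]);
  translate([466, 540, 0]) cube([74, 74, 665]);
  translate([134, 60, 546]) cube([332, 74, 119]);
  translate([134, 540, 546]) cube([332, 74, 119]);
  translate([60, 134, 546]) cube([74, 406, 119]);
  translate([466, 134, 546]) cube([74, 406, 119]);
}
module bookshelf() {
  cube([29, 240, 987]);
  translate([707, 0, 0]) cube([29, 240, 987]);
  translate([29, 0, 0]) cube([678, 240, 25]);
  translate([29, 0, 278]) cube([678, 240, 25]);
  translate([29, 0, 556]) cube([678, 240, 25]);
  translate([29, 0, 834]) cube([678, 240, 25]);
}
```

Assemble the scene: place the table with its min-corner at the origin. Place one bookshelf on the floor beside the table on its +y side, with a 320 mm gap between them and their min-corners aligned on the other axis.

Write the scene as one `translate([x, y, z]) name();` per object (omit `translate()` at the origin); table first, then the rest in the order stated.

table();
translate([0, 994, 0]) bookshelf();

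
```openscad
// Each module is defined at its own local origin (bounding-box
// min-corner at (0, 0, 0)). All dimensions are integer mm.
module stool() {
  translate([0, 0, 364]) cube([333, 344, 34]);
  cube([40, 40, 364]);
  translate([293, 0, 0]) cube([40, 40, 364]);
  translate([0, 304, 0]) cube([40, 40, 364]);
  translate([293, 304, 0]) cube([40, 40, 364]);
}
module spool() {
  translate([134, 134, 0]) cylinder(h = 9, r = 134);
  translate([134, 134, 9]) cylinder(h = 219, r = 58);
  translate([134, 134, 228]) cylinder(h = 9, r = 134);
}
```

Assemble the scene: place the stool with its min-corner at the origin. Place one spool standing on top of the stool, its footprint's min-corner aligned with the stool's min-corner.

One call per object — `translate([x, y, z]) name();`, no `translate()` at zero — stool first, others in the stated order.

stool();
translate([0, 0, 398]) spool();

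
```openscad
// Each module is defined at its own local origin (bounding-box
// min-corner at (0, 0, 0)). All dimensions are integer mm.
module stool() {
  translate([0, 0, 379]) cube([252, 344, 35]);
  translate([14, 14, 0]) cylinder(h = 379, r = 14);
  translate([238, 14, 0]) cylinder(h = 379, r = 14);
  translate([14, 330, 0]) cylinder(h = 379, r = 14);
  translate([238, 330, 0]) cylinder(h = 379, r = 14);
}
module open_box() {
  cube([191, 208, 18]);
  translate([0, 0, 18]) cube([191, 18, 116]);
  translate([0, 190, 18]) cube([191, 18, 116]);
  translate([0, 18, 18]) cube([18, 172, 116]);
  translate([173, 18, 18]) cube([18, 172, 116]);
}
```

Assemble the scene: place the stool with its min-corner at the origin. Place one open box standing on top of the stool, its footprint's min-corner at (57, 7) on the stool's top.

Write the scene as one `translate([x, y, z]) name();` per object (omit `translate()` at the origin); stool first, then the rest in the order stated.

stool();
translate([57, 7, 414]) open_box();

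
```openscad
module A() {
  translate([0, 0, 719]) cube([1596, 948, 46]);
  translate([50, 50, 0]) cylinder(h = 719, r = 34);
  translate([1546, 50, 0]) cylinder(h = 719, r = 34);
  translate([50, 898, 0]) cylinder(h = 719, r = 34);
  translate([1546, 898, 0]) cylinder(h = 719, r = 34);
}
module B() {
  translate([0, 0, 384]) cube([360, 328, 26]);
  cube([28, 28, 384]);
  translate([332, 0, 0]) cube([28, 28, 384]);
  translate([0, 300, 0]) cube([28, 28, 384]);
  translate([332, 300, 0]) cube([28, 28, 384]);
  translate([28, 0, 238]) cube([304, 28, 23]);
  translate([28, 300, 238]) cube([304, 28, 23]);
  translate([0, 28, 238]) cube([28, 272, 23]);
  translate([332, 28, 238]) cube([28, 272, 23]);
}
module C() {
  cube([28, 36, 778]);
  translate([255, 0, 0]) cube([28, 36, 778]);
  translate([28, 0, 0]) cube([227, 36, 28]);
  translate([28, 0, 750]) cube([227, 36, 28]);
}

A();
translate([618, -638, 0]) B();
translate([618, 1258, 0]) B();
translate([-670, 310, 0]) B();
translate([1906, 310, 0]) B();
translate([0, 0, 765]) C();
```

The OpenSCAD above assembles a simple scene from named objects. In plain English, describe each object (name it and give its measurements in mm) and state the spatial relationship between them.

A is a table: top 1596 mm (x) × 948 mm (y), 46 mm thick, upper face at z = 765 mm, on four round legs of 68 mm diameter, each leg's bounding box inset 16 mm from the nearest pair of top edges, running from z = 0 to the bottom of the top.

B is a simple wooden stool: a rectangular seat 360 mm (x) by 328 mm (y), 26 mm thick, top face at z = 410 mm, on four square legs, each 28×28 mm in cross-section. The legs rest on z = 0, each flush with a corner of the seat. Four stretchers, 28 mm wide and 23 mm tall, connect adjacent legs with their undersides at z = 238 mm, each running between the inner faces of the legs it joins and aligned with the legs' outer faces on the other axis.

C is a picture frame with a 227×722 mm rectangular opening (x by z) and a uniform 28 mm border on every side. Frame depth is 36 mm along y. It is built from two vertical stiles running the full outside height and two horizontal rails spanning the gap between the stiles.

Four stools sit around the table at the −y, +y, −x, +x sides. The picture frame is on top of the table.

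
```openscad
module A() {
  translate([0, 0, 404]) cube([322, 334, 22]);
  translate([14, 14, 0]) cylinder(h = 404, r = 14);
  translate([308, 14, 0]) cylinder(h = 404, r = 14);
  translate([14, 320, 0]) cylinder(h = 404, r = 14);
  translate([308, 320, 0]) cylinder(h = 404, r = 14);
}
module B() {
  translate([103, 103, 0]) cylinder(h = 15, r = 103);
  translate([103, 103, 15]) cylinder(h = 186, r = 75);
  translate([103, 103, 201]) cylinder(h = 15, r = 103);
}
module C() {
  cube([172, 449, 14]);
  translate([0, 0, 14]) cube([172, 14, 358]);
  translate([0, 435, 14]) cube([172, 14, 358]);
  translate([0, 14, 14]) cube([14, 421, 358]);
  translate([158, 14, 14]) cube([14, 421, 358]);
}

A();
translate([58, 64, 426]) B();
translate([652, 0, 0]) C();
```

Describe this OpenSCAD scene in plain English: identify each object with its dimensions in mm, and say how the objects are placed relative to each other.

A is a simple wooden stool: a rectangular seat 322 mm (x) by 334 mm (y), 22 mm thick, top face at z = 426 mm, on four round legs, each 28 mm in diameter. The legs rest on z = 0, each leg's axis is inset half a diameter from the nearest pair of seat edges (so the leg's bounding box is flush with the corner).

B is a spool: two coaxial disc flanges of radius 103 mm and thickness 15 mm, joined by a core cylinder of radius 75 mm and height 186 mm. The lower flange rests on z = 0 and the three cylinders share a vertical axis.

C is an open-topped rectangular box: outside dimensions 172×449×372 mm, with a uniform wall and base thickness of 14 mm. The base is a full 172×449 slab on the floor; four walls sit on top of the base. The front and back walls (the −y and +y sides) span the full width; the two side walls fit between them.

The spool is on top of the stool, centred. The open box is on the floor beside the stool on its +x side.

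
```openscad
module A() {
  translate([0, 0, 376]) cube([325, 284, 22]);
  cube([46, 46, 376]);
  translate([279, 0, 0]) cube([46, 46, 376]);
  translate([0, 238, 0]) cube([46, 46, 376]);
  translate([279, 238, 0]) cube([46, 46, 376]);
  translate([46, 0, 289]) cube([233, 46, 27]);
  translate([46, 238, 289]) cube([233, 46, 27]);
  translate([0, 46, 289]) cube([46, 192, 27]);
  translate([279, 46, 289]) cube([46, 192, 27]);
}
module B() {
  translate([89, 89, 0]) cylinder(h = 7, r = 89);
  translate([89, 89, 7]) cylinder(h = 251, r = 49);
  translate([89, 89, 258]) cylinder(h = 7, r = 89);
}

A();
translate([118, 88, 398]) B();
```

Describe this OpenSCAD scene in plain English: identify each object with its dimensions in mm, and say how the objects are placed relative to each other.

A is a simple wooden stool: a rectangular seat 325 mm (x) by 284 mm (y), 22 mm thick, top face at z = 398 mm, on four square legs, each 46×46 mm in cross-section. The legs rest on z = 0, each flush with a corner of the seat. Four stretchers, 46 mm wide and 27 mm tall, connect adjacent legs with their undersides at z = 289 mm, each running between the inner faces of the legs it joins and aligned with the legs' outer faces on the other axis.

B is a spool: two coaxial disc flanges of radius 89 mm and thickness 7 mm, joined by a core cylinder of radius 49 mm and height 251 mm. The lower flange rests on z = 0 and the three cylinders share a vertical axis.

The spool is on top of the stool.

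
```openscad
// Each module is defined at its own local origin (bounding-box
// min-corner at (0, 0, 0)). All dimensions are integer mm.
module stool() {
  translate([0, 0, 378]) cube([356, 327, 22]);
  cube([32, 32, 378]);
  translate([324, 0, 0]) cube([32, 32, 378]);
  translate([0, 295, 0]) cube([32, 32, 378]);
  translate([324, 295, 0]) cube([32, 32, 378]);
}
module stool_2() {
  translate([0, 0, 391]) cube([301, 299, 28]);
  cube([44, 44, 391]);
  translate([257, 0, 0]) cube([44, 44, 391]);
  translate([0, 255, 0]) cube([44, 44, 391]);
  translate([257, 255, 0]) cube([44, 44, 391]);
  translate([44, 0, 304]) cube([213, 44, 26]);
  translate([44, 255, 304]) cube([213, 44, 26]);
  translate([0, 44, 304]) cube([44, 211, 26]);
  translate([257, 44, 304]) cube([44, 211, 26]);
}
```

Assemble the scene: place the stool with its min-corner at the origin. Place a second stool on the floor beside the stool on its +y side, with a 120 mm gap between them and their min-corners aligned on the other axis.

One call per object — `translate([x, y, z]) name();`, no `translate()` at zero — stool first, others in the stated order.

stool();
translate([0, 447, 0]) stool_2();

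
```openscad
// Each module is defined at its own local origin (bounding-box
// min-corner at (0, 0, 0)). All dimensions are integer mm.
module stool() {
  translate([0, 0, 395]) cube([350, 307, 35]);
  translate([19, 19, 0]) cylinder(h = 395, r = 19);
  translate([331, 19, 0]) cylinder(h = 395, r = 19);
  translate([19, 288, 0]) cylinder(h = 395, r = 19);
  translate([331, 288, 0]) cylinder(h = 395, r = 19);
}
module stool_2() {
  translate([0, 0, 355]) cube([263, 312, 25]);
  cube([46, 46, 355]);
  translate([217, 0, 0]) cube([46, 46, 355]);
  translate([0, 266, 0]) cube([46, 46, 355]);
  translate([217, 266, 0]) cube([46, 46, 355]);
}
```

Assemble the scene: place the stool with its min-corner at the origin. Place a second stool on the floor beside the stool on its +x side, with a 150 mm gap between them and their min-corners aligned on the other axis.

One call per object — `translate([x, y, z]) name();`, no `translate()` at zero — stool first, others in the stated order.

stool();
translate([500, 0, 0]) stool_2();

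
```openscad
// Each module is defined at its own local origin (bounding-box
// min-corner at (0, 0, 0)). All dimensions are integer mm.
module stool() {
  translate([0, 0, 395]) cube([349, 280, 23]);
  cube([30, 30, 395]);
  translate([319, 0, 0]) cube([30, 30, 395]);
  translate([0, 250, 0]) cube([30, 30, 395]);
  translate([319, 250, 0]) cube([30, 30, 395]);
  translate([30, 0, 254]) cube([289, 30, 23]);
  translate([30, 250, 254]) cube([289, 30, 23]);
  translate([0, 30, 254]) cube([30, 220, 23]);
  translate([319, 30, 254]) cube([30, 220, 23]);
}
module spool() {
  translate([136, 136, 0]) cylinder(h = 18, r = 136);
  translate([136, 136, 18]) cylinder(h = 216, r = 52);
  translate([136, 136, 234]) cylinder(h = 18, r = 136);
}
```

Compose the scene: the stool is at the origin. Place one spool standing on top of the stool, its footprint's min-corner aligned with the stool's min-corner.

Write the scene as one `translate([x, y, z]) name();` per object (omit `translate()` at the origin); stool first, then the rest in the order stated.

stool();
translate([0, 0, 418]) spool();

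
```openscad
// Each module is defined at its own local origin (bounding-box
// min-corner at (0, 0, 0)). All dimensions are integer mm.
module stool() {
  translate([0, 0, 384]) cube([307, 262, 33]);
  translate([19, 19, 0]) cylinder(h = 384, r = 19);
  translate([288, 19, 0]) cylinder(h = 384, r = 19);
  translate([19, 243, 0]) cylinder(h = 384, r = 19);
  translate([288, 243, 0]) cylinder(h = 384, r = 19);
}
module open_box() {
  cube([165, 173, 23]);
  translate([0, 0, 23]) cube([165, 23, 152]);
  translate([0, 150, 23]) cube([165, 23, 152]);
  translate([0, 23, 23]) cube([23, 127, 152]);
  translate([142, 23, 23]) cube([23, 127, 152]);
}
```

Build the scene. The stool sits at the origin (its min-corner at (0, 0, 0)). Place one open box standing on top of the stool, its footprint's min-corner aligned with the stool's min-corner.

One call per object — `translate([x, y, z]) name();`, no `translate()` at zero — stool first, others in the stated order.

stool();
translate([0, 0, 417]) open_box();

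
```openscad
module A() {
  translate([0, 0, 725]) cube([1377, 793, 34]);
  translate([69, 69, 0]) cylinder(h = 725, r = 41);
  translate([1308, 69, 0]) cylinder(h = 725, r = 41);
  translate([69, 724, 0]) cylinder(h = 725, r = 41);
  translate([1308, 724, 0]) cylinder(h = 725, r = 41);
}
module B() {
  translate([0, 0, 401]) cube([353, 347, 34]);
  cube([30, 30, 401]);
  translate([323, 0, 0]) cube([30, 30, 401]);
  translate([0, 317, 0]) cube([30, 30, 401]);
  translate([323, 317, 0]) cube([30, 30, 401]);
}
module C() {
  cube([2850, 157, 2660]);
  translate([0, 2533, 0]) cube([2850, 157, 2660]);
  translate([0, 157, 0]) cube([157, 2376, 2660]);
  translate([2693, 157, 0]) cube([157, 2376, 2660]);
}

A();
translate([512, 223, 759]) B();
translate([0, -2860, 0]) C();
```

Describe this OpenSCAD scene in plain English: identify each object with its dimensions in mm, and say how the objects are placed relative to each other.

A is a table with a 1377×793 mm rectangular top, 34 mm thick, top surface at z = 759 mm, supported by four round legs of 82 mm diameter, each leg's bounding box inset 28 mm from the nearest pair of top edges, running from the floor.

B is a four-legged stool. The seat is 353×347 mm, 34 mm thick, top at z = 435 mm. It stands on four square legs, each 30×30 mm in cross-section, from z = 0 to the seat underside, each flush with a corner of the seat.

C is a box-shaped house frame (walls only): outside footprint 2850×2690 mm, wall height 2660 mm, wall thickness 157 mm. The two y-facing walls run the full x-width; the two x-facing walls fit between the inner faces of the y-facing walls.

The stool is on top of the table, centred. The house frame is on the floor beside the table on its −y side.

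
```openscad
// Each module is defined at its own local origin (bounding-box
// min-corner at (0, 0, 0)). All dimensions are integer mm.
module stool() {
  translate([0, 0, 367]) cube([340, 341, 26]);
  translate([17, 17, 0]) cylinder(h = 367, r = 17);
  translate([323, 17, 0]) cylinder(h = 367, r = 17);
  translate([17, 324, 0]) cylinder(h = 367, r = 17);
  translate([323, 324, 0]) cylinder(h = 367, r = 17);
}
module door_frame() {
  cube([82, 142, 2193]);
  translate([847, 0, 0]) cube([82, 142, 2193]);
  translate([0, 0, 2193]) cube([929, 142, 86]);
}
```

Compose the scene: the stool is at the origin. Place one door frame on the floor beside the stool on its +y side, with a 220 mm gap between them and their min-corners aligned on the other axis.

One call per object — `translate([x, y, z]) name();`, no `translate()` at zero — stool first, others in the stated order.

stool();
translate([0, 561, 0]) door_frame();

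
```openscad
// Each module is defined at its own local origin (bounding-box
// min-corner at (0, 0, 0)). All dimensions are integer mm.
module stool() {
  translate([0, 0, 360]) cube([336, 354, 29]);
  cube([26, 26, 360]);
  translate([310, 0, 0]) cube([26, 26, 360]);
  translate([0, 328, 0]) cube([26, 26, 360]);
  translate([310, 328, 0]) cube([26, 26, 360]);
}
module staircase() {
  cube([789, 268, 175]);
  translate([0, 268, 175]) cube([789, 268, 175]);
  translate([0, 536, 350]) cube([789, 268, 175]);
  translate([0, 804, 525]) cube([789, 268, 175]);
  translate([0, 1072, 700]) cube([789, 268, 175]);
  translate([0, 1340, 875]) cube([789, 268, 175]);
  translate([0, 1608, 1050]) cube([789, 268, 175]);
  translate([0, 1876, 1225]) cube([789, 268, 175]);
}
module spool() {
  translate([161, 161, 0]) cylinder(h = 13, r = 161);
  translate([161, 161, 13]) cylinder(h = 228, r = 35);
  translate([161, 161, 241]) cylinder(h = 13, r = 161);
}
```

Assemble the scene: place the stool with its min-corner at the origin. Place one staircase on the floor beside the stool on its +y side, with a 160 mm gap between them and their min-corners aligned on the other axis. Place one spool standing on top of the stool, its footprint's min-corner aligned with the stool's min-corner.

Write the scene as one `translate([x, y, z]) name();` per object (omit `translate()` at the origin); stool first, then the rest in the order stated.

stool();
translate([0, 514, 0]) staircase();
translate([0, 0, 389]) spool();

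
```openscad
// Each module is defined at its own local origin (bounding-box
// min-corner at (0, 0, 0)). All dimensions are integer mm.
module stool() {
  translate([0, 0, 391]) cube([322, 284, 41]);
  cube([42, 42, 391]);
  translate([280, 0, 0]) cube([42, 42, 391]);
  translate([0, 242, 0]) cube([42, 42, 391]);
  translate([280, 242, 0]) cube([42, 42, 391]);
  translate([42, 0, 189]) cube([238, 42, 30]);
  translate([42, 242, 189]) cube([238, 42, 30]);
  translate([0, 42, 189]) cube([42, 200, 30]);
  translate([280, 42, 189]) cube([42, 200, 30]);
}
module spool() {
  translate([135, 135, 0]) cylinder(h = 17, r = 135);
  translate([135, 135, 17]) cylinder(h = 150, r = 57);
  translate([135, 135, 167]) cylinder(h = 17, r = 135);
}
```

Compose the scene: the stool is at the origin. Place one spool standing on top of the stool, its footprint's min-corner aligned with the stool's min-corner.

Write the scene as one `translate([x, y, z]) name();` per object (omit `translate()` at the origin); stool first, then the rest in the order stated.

stool();
translate([0, 0, 432]) spool();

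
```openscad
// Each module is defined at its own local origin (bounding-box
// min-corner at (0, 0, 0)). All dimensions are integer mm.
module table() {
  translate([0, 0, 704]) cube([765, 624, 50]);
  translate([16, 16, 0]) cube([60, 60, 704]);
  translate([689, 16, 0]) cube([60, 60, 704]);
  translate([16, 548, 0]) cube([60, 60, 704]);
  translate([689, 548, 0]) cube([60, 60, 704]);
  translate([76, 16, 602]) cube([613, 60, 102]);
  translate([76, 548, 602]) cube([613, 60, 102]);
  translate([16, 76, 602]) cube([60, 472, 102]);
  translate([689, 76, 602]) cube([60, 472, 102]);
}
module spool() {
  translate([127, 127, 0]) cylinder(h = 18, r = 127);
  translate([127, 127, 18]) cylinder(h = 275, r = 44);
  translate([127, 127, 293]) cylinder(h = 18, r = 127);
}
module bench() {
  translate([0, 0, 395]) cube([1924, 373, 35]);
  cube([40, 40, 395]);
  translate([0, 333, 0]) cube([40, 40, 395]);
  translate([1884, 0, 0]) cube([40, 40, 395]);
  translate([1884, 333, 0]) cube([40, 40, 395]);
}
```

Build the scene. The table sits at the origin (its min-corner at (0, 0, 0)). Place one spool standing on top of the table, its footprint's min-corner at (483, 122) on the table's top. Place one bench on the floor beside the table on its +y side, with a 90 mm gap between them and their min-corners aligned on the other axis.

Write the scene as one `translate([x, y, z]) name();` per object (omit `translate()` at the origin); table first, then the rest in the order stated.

table();
translate([483, 122, 754]) spool();
translate([0, 714, 0]) bench();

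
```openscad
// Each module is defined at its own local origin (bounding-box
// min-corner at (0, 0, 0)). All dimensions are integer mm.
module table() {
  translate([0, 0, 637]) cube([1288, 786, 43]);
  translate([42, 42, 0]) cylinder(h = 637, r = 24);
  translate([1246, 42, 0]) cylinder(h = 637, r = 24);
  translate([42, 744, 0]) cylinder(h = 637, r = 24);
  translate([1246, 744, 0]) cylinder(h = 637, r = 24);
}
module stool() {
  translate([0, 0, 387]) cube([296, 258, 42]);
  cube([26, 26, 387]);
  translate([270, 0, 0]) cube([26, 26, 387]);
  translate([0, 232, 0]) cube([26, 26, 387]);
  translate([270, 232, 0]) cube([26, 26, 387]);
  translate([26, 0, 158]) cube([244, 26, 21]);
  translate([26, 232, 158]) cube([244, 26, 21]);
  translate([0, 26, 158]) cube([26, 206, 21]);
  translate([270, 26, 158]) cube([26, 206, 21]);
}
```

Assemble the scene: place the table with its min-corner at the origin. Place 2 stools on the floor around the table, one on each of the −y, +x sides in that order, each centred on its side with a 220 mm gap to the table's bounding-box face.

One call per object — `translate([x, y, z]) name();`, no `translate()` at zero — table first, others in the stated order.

table();
translate([496, -478, 0]) stool();
translate([1508, 264, 0]) stool();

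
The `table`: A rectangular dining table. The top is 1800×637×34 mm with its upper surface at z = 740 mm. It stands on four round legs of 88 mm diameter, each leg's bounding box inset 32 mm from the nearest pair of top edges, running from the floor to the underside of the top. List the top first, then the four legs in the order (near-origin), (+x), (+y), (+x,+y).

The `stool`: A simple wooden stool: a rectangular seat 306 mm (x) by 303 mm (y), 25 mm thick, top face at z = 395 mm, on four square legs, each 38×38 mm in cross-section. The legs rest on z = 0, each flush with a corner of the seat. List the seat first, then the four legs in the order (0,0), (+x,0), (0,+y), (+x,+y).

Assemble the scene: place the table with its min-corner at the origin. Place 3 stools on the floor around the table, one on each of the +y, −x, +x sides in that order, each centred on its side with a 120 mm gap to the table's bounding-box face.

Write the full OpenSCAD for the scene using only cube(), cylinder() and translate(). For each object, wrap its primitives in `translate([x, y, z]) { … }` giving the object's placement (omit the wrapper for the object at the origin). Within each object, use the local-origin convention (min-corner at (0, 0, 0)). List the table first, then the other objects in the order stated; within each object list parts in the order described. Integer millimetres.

translate([0, 0, 706]) cube([1800, 637, 34]);
translate([76, 76, 0]) cylinder(h = 706, r = 44);
translate([1724, 76, 0]) cylinder(h = 706, r = 44);
translate([76, 561, 0]) cylinder(h = 706, r = 44);
translate([1724, 561, 0]) cylinder(h = 706, r = 44);
translate([747, 757, 0]) {
  translate([0, 0, 370]) cube([306, 303, 25]);
  cube([38, 38, 370]);
  translate([268, 0, 0]) cube([38, 38, 370]);
  translate([0, 265, 0]) cube([38, 38, 370]);
  translate([268, 265, 0]) cube([38, 38, 370]);
}
translate([-426, 167, 0]) {
  translate([0, 0, 370]) cube([306, 303, 25]);
  cube([38, 38, 370]);
  translate([268, 0, 0]) cube([38, 38, 370]);
  translate([0, 265, 0]) cube([38, 38, 370]);
  translate([268, 265, 0]) cube([38, 38, 370]);
}
translate([1920, 167, 0]) {
  translate([0, 0, 370]) cube([306, 303, 25]);
  cube([38, 38, 370]);
  translate([268, 0, 0]) cube([38, 38, 370]);
  translate([0, 265, 0]) cube([38, 38, 370]);
  translate([268, 265, 0]) cube([38, 38, 370]);
}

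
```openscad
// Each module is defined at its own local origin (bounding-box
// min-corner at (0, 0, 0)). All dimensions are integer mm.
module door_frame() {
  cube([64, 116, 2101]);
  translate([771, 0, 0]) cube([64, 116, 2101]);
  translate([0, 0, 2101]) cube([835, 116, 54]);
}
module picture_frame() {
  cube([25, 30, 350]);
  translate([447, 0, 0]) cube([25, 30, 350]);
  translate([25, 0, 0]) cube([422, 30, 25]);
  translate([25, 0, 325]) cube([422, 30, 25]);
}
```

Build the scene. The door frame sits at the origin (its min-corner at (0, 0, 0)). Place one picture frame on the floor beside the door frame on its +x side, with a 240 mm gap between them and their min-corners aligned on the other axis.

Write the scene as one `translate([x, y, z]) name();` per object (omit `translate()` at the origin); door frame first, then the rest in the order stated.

door_frame();
translate([1075, 0, 0]) picture_frame();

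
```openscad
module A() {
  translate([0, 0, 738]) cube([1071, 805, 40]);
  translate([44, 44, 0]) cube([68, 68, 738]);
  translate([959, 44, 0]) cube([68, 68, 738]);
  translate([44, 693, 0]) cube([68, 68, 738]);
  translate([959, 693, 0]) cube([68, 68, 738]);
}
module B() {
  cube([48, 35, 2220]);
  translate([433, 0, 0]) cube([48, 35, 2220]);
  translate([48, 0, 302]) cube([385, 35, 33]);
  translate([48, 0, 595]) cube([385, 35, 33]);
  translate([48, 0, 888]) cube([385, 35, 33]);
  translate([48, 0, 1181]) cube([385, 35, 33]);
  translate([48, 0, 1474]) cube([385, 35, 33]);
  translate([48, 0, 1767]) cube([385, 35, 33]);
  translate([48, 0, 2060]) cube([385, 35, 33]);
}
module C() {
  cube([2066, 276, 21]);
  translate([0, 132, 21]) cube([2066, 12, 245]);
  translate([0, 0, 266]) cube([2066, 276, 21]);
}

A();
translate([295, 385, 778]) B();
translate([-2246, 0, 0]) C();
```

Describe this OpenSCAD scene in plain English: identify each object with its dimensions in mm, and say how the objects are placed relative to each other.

A is a table with a 1071×805 mm rectangular top, 40 mm thick, top surface at z = 778 mm, supported by four 68×68 mm square legs, each inset 44 mm from the nearest pair of top edges, running from the floor.

B is a wooden ladder with two side rails of 48×35 mm section and 2220 mm height, set 481 mm apart overall. Between them run 7 rectangular rungs (35 mm deep, 33 mm thick), front faces flush with the rails' −y face. The bottom of the first rung is 302 mm above the floor and each subsequent rung is 293 mm higher than the one below.

C is an I-beam lying along x, 2066 mm long. Overall section height 287 mm. Two flanges 276 mm wide (y) and 21 mm thick, one on the floor and one at the top; a web 12 mm thick runs between them, centred on the flange width.

The ladder is on top of the table, centred. The I-beam is on the floor beside the table on its −x side.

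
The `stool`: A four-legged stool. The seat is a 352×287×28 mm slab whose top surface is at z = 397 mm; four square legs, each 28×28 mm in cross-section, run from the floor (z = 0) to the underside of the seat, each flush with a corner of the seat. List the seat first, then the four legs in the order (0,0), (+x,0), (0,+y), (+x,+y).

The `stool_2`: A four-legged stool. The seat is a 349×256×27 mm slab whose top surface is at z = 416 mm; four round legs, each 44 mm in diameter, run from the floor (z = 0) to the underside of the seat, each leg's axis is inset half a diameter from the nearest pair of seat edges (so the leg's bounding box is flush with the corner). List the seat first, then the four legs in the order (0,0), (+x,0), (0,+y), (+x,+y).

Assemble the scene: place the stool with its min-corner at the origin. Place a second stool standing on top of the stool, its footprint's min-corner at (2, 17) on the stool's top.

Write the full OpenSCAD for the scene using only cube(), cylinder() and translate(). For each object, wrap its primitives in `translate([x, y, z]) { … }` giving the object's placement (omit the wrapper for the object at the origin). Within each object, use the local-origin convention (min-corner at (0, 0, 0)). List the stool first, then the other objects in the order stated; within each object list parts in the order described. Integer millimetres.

translate([0, 0, 369]) cube([352, 287, 28]);
cube([28, 28, 369]);
translate([324, 0, 0]) cube([28, 28, 369]);
translate([0, 259, 0]) cube([28, 28, 369]);
translate([324, 259, 0]) cube([28, 28, 369]);
translate([2, 17, 397]) {
  translate([0, 0, 389]) cube([349, 256, 27]);
  translate([22, 22, 0]) cylinder(h = 389, r = 22);
  translate([327, 22, 0]) cylinder(h = 389, r = 22);
  translate([22, 234, 0]) cylinder(h = 389, r = 22);
  translate([327, 234, 0]) cylinder(h = 389, r = 22);
}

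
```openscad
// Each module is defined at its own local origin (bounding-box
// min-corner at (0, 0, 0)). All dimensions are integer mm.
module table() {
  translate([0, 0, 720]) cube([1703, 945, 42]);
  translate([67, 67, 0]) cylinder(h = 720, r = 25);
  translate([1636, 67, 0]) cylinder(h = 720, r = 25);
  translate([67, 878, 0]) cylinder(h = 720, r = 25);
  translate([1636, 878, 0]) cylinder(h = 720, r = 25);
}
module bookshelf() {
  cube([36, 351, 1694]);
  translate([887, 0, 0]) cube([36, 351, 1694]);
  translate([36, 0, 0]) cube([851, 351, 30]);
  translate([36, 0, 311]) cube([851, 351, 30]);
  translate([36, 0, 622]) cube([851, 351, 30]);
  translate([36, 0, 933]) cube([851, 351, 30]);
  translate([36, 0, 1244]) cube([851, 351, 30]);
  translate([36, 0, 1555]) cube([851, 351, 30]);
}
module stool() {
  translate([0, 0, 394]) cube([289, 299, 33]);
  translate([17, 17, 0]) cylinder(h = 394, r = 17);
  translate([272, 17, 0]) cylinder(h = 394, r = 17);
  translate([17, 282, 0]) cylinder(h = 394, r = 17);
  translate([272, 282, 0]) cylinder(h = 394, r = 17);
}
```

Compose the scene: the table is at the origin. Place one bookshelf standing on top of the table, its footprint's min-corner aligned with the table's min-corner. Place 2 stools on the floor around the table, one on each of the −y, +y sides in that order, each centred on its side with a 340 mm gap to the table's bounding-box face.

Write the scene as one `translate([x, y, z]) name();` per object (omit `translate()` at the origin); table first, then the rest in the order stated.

table();
translate([0, 0, 762]) bookshelf();
translate([707, -639, 0]) stool();
translate([707, 1285, 0]) stool();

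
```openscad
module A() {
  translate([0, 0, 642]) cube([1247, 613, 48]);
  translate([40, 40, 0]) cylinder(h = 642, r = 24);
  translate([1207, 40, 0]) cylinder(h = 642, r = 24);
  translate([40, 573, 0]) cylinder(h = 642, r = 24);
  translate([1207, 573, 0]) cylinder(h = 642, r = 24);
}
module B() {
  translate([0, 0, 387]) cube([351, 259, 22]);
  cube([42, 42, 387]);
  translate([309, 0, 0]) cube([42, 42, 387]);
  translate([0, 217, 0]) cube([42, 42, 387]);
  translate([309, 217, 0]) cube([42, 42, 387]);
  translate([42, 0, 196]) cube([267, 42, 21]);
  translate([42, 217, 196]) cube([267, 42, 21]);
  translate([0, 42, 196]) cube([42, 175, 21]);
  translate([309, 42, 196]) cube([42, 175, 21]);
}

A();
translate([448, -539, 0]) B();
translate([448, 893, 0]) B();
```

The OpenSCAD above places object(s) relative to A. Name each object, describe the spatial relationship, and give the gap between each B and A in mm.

A is a table. B is a stool. Two stools sit around the table at the −y, +y sides. The gap between each stool and the table is 280 mm.

Each stool's nearest face is 280 mm from the table's bounding box.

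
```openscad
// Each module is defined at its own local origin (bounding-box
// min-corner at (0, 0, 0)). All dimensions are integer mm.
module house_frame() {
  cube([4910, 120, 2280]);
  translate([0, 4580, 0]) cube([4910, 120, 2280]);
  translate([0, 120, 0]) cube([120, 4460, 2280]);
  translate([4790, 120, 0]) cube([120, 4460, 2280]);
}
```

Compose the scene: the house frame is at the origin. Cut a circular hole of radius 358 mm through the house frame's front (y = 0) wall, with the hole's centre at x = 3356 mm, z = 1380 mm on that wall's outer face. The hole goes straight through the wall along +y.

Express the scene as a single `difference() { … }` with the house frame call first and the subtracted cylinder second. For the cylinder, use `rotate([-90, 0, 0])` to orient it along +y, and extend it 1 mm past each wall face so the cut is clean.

difference() {
  house_frame();
  translate([3356, -1, 1380]) rotate([-90, 0, 0]) cylinder(h = 122, r = 358);
}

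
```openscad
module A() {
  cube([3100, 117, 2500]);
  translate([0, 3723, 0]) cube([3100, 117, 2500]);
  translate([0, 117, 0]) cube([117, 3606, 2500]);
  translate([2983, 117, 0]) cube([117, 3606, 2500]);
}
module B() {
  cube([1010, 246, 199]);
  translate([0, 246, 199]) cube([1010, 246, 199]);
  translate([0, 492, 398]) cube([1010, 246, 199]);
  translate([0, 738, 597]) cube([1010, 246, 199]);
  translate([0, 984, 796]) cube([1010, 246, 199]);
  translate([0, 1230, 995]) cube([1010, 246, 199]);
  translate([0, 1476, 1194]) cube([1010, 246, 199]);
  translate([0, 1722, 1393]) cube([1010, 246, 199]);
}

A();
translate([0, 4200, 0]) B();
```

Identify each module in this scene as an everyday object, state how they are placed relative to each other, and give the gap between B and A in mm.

A is a house frame. B is a staircase. The staircase is on the floor beside the house frame on its +y side. The gap between the staircase and the house frame is 360 mm.

The staircase's nearest face is 360 mm from the house frame's +y face.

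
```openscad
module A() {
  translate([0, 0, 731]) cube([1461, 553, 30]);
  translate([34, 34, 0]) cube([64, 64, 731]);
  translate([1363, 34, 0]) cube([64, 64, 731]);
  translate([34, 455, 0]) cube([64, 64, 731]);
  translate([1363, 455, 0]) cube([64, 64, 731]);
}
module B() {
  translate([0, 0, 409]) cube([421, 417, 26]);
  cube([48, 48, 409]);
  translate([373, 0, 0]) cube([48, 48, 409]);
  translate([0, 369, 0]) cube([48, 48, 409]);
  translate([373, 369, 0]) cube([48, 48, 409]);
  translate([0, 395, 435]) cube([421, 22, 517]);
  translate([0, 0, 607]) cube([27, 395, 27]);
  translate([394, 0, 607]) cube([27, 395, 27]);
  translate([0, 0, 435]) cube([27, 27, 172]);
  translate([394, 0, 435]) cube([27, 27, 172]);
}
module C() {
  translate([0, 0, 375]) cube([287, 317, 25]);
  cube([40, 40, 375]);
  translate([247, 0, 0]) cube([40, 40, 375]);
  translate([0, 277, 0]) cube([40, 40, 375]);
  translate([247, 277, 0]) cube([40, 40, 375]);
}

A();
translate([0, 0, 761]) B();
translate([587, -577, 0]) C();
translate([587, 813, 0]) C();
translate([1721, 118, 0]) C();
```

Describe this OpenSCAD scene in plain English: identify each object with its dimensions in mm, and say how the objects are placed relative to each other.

A is a rectangular dining table. The top is 1461×553×30 mm with its upper surface at z = 761 mm. It stands on four 64×64 mm square legs, each inset 34 mm from the nearest pair of top edges, running from the floor to the underside of the top.

B is a chair: 421×417 mm seat, 26 mm thick, top at z = 435 mm, on four 48 mm square corner legs flush with the seat edges. A 22 mm thick backrest slab spans the full seat width, extending 517 mm above the seat top, its back face flush with the seat's +y edge. Two armrests of 27×27 mm section run along each side from the seat's front edge to the front of the backrest, top faces 199 mm above the seat top and outer faces flush with the seat's x-edges; a 27×27 mm post under the front of each armrest stands on the seat at the front corner.

C is a four-legged stool. The seat is 287×317 mm, 25 mm thick, top at z = 400 mm. It stands on four square legs, each 40×40 mm in cross-section, from z = 0 to the seat underside, each flush with a corner of the seat.

The chair is on top of the table. Three stools sit around the table at the −y, +y, +x sides.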